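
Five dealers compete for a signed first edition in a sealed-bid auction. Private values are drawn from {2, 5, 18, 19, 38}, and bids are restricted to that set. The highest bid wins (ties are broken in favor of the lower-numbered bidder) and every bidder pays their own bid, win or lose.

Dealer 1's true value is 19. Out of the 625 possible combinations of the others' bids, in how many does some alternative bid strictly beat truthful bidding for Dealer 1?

Others bid (2, 2, 2, 2): truth gives 0; bid 2 gives 17 > 0. Violating.
Others bid (2, 2, 2, 5): truth gives 0; bid 5 gives 14 > 0. Violating.
Others bid (2, 2, 2, 18): truth gives 0; bid 18 gives 1 > 0. Violating.
Others bid (2, 2, 2, 38): truth gives -19; bid 2 gives -2 > -19. Violating.
Others bid (2, 2, 2, 19): truth gives 0; no alternative beats it.
Others bid (2, 2, 5, 19): truth gives 0; no alternative beats it.
(Checking all 625 profiles: 450 have a profitable deviation, 175 do not.)

450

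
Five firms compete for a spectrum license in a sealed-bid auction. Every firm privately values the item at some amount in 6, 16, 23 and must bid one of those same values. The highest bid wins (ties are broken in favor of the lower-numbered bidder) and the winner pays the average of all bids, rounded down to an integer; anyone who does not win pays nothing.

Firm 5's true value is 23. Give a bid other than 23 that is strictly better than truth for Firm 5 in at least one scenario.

Suppose Firm 1 bids 6, Firm 2 bids 6, Firm 3 bids 6 and Firm 4 bids 6.
Bid 23: wins, pays 9, utility 23 - 9 = 14.
Bid 16: wins, pays 8, utility 23 - 8 = 15.
So bidding 16 beats truth here (15 > 14).

16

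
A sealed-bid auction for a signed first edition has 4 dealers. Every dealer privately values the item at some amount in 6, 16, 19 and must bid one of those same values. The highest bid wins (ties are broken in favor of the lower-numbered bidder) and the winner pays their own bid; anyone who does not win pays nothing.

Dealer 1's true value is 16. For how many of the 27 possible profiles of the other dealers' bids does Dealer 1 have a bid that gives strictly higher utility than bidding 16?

Others bid (6, 6, 6): truth gives 0; bid 6 gives 10 > 0. Violating.
Others bid (6, 6, 16): truth gives 0; no alternative beats it.
Others bid (6, 6, 19): truth gives 0; no alternative beats it.
(Checking all 27 profiles: 1 has a profitable deviation, 26 do not.)

1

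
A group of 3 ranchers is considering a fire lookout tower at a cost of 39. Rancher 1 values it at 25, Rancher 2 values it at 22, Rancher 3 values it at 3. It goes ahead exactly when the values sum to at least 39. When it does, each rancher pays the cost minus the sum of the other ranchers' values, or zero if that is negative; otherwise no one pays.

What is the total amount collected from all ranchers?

Total value 50 ≥ cost 39, so it is built.
Rancher 1: others sum to 25; max(0, 39 - 25) = 14.
Rancher 2: others sum to 28; max(0, 39 - 28) = 11.
Rancher 3: others sum to 47; max(0, 39 - 47) = 0.
Total collected = 14 + 11 + 0 = 25.

25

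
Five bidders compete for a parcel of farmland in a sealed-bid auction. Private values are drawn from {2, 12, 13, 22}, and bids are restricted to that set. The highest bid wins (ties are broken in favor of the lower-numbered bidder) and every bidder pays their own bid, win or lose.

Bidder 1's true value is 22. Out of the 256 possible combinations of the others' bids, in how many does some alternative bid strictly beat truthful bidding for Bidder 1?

81

Others bid (2, 2, 2, 2): truth gives 0; bid 2 gives 20 > 0. Violating.
Others bid (2, 2, 2, 12): truth gives 0; bid 12 gives 10 > 0. Violating.
Others bid (2, 2, 2, 13): truth gives 0; bid 13 gives 9 > 0. Violating.
Others bid (2, 2, 12, 2): truth gives 0; bid 12 gives 10 > 0. Violating.
Others bid (2, 2, 2, 22): truth gives 0; no alternative beats it.
Others bid (2, 2, 12, 22): truth gives 0; no alternative beats it.
(Checking all 256 profiles: 81 have a profitable deviation, 175 do not.)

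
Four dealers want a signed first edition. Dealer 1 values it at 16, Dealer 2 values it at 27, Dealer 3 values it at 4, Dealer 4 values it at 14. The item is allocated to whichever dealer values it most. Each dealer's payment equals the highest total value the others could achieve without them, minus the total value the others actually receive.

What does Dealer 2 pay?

Dealer 2 has the highest value and receives the item.
Without Dealer 2, the item would go to the next-highest value, 16, so the others could achieve 16.
With Dealer 2 present and winning, the others receive nothing, so their total is 0.
Payment = 16 - 0 = 16.

16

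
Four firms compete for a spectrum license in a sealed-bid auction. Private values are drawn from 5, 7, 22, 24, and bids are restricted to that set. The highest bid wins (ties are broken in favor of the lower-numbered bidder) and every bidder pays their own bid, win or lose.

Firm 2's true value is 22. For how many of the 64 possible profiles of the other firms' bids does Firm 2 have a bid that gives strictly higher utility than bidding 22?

Others bid (5, 5, 5): truth gives 0; bid 7 gives 15 > 0. Violating.
Others bid (5, 5, 7): truth gives 0; bid 7 gives 15 > 0. Violating.
Others bid (5, 5, 24): truth gives -22; bid 24 gives -2 > -22. Violating.
Others bid (5, 7, 5): truth gives 0; bid 7 gives 15 > 0. Violating.
Others bid (5, 5, 22): truth gives 0; no alternative beats it.
Others bid (5, 7, 22): truth gives 0; no alternative beats it.
(Checking all 64 profiles: 50 have a profitable deviation, 14 do not.)

50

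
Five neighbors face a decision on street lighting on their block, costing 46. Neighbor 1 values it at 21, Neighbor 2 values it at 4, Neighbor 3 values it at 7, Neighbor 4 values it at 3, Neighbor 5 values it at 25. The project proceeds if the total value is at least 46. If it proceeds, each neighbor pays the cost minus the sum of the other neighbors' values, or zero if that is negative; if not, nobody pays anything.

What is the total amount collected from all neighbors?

18

Total value 60 ≥ cost 46, so it is built.
Neighbor 1: others sum to 39; max(0, 46 - 39) = 7.
Neighbor 2: others sum to 56; max(0, 46 - 56) = 0.
Neighbor 3: others sum to 53; max(0, 46 - 53) = 0.
Neighbor 4: others sum to 57; max(0, 46 - 57) = 0.
Neighbor 5: others sum to 35; max(0, 46 - 35) = 11.
Total collected = 7 + 0 + 0 + 0 + 11 = 18.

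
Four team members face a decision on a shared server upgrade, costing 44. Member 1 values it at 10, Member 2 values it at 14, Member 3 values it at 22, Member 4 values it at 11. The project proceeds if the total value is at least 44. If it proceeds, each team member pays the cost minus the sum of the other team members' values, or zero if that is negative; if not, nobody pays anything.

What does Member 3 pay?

9

Total value 57 ≥ cost 44, so the project is built.
The other team members' values sum to 35.
Cost minus that sum is 44 - 35 = 9.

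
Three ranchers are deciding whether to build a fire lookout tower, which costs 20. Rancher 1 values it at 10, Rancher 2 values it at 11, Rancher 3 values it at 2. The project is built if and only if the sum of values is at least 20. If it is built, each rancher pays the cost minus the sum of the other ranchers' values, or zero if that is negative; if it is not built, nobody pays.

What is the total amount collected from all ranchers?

15

Total value 23 ≥ cost 20, so it is built.
Rancher 1: others sum to 13; max(0, 20 - 13) = 7.
Rancher 2: others sum to 12; max(0, 20 - 12) = 8.
Rancher 3: others sum to 21; max(0, 20 - 21) = 0.
Total collected = 7 + 8 + 0 = 15.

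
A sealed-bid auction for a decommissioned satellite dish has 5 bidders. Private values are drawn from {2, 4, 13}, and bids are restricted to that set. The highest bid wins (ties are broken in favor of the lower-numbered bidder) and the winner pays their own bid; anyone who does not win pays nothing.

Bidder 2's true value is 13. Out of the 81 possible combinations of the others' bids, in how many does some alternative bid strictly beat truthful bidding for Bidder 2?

8

Others bid (2, 2, 2, 2): truth gives 0; bid 4 gives 9 > 0. Violating.
Others bid (2, 2, 2, 4): truth gives 0; bid 4 gives 9 > 0. Violating.
Others bid (2, 2, 4, 2): truth gives 0; bid 4 gives 9 > 0. Violating.
Others bid (2, 2, 4, 4): truth gives 0; bid 4 gives 9 > 0. Violating.
Others bid (2, 2, 2, 13): truth gives 0; no alternative beats it.
Others bid (2, 2, 4, 13): truth gives 0; no alternative beats it.
(Checking all 81 profiles: 8 have a profitable deviation, 73 do not.)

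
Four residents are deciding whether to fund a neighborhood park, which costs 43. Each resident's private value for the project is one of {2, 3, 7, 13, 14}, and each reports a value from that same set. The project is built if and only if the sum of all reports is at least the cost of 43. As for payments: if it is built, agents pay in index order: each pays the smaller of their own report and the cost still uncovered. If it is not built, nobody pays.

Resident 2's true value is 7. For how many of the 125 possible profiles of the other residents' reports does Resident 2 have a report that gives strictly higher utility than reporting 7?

7

Others report (13, 13, 14): truth gives 0; report 3 gives 4 > 0. Violating.
Others report (13, 14, 13): truth gives 0; report 3 gives 4 > 0. Violating.
Others report (13, 14, 14): truth gives 0; report 2 gives 5 > 0. Violating.
Others report (14, 13, 13): truth gives 0; report 3 gives 4 > 0. Violating.
Others report (2, 2, 2): truth gives 0; no alternative beats it.
Others report (2, 2, 3): truth gives 0; no alternative beats it.
(Checking all 125 profiles: 7 have a profitable deviation, 118 do not.)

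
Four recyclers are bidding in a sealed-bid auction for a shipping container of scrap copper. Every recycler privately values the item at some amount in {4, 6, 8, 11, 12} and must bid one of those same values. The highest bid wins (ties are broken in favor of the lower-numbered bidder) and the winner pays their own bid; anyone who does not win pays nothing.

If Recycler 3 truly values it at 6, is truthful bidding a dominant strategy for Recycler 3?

Yes

Check each profile of the others' bids and compare truth against every alternative bid.
Others bid (4, 4, 4): truth gives 0, best alternative gives 0.
Others bid (4, 4, 6): truth gives 0, best alternative gives 0.
Others bid (4, 4, 8): truth gives 0, best alternative gives 0.
Others bid (4, 4, 11): truth gives 0, best alternative gives 0.
Others bid (4, 4, 12): truth gives 0, best alternative gives 0.
Others bid (4, 6, 4): truth gives 0, best alternative gives 0.
(Remaining 119 profiles checked similarly; truth is weakly best in each.)
In every case the truthful bid is at least as good as any alternative, so it is a dominant strategy.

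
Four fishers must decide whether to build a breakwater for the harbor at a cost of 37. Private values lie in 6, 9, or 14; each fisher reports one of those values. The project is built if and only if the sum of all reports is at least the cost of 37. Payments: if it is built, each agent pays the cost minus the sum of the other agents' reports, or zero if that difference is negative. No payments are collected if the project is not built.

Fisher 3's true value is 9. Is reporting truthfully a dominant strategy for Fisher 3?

Check each profile of the others' reports and compare truth against every alternative report.
Others report (9, 14, 14): truth gives 9, best alternative gives 9.
Others report (14, 9, 14): truth gives 9, best alternative gives 9.
Others report (14, 14, 9): truth gives 9, best alternative gives 9.
Others report (14, 14, 14): truth gives 9, best alternative gives 9.
Others report (6, 14, 14): truth gives 6, best alternative gives 6.
Others report (14, 6, 14): truth gives 6, best alternative gives 6.
(Remaining 21 profiles checked similarly; truth is weakly best in each.)
In every case the truthful report is at least as good as any alternative, so it is a dominant strategy.

Yes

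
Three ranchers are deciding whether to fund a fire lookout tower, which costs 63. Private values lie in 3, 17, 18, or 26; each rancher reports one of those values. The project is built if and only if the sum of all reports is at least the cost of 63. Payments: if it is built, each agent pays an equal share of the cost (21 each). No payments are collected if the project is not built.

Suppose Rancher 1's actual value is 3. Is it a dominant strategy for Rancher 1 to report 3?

Yes

Check each profile of the others' reports and compare truth against every alternative report.
Others report (26, 26): truth gives 0, best alternative gives -18.
Others report (3, 3): truth gives 0, best alternative gives 0.
Others report (3, 17): truth gives 0, best alternative gives 0.
Others report (3, 18): truth gives 0, best alternative gives 0.
Others report (3, 26): truth gives 0, best alternative gives 0.
Others report (17, 3): truth gives 0, best alternative gives 0.
(Remaining 10 profiles checked similarly; truth is weakly best in each.)
In every case the truthful report is at least as good as any alternative, so it is a dominant strategy.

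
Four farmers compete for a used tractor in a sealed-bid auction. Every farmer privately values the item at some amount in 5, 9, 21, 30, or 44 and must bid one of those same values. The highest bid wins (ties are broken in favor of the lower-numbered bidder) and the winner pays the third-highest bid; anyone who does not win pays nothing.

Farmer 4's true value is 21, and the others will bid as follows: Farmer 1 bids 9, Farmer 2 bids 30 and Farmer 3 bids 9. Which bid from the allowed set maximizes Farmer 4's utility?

44

Bid 5: loses, pays 0, utility 0.
Bid 9: loses, pays 0, utility 0.
Bid 21: loses, pays 0, utility 0.
Bid 30: loses, pays 0, utility 0.
Bid 44: wins, pays 9, utility 21 - 9 = 12.
The best choice is 44 with utility 12.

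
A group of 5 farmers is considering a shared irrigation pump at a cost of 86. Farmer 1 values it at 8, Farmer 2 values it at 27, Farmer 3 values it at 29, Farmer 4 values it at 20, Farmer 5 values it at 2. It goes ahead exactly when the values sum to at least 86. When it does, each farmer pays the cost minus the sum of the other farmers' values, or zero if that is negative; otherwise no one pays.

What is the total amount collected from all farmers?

86

Total value 86 ≥ cost 86, so it is built.
Farmer 1: others sum to 78; max(0, 86 - 78) = 8.
Farmer 2: others sum to 59; max(0, 86 - 59) = 27.
Farmer 3: others sum to 57; max(0, 86 - 57) = 29.
Farmer 4: others sum to 66; max(0, 86 - 66) = 20.
Farmer 5: others sum to 84; max(0, 86 - 84) = 2.
Total collected = 8 + 27 + 29 + 20 + 2 = 86.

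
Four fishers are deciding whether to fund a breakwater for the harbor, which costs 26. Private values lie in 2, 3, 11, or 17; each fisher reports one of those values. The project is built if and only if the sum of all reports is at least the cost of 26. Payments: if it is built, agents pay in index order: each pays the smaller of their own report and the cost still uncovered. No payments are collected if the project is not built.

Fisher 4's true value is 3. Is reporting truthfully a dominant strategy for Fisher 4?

Check each profile of the others' reports and compare truth against every alternative report.
Others report (2, 11, 17): truth gives 3, best alternative gives 3.
Others report (2, 17, 11): truth gives 3, best alternative gives 3.
Others report (2, 17, 17): truth gives 3, best alternative gives 3.
Others report (3, 11, 17): truth gives 3, best alternative gives 3.
Others report (3, 17, 11): truth gives 3, best alternative gives 3.
Others report (3, 17, 17): truth gives 3, best alternative gives 3.
(Remaining 58 profiles checked similarly; truth is weakly best in each.)
In every case the truthful report is at least as good as any alternative, so it is a dominant strategy.

Yes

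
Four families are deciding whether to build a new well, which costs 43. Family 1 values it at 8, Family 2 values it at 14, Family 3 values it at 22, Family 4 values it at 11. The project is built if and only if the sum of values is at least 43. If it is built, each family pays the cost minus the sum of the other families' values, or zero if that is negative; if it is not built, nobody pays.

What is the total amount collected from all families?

12

Total value 55 ≥ cost 43, so it is built.
Family 1: others sum to 47; max(0, 43 - 47) = 0.
Family 2: others sum to 41; max(0, 43 - 41) = 2.
Family 3: others sum to 33; max(0, 43 - 33) = 10.
Family 4: others sum to 44; max(0, 43 - 44) = 0.
Total collected = 0 + 2 + 10 + 0 = 12.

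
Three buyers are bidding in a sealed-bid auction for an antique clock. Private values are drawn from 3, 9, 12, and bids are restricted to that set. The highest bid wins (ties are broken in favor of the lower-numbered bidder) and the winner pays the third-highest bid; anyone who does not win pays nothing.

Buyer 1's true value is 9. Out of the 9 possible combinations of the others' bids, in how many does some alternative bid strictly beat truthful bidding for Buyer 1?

Others bid (3, 12): truth gives 0; bid 12 gives 6 > 0. Violating.
Others bid (12, 3): truth gives 0; bid 12 gives 6 > 0. Violating.
Others bid (3, 3): truth gives 6; no alternative beats it.
Others bid (3, 9): truth gives 6; no alternative beats it.
(Checking all 9 profiles: 2 have a profitable deviation, 7 do not.)

2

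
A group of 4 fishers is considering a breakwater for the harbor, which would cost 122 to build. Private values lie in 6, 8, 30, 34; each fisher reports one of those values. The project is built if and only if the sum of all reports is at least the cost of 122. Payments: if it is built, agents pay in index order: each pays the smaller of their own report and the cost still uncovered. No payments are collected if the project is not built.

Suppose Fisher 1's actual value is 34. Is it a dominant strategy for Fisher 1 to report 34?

Consider the case where Fisher 2 reports 30, Fisher 3 reports 30 and Fisher 4 reports 34.
Truthful report 34: project built, pays 34, utility 34 - 34 = 0.
Report 30 instead: project built, pays 30, utility 34 - 30 = 4.
Since 4 > 0, reporting 30 is strictly better here, so truthful reporting is not dominant.

No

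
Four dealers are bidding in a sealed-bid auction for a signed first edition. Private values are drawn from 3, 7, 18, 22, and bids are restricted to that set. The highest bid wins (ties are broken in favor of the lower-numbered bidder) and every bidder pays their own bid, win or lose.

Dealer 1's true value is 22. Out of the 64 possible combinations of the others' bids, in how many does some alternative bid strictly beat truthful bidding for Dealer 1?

27

Others bid (3, 3, 3): truth gives 0; bid 3 gives 19 > 0. Violating.
Others bid (3, 3, 7): truth gives 0; bid 7 gives 15 > 0. Violating.
Others bid (3, 3, 18): truth gives 0; bid 18 gives 4 > 0. Violating.
Others bid (3, 7, 3): truth gives 0; bid 7 gives 15 > 0. Violating.
Others bid (3, 3, 22): truth gives 0; no alternative beats it.
Others bid (3, 7, 22): truth gives 0; no alternative beats it.
(Checking all 64 profiles: 27 have a profitable deviation, 37 do not.)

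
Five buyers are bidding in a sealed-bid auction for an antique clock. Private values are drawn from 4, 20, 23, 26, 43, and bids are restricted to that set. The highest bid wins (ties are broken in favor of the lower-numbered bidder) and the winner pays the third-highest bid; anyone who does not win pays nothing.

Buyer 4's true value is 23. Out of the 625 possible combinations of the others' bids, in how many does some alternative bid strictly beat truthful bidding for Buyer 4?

64

Others bid (4, 4, 4, 26): truth gives 0; bid 26 gives 19 > 0. Violating.
Others bid (4, 4, 4, 43): truth gives 0; bid 43 gives 19 > 0. Violating.
Others bid (4, 4, 20, 26): truth gives 0; bid 26 gives 3 > 0. Violating.
Others bid (4, 4, 20, 43): truth gives 0; bid 43 gives 3 > 0. Violating.
Others bid (4, 4, 4, 4): truth gives 19; no alternative beats it.
Others bid (4, 4, 4, 20): truth gives 19; no alternative beats it.
(Checking all 625 profiles: 64 have a profitable deviation, 561 do not.)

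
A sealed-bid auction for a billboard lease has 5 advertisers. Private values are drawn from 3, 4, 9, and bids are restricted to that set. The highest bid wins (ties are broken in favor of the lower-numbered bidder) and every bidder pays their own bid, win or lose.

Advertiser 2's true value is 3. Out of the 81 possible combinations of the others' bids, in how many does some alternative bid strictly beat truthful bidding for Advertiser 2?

Others bid (3, 3, 3, 3): truth gives -3; bid 4 gives -1 > -3. Violating.
Others bid (3, 3, 3, 4): truth gives -3; bid 4 gives -1 > -3. Violating.
Others bid (3, 3, 4, 3): truth gives -3; bid 4 gives -1 > -3. Violating.
Others bid (3, 3, 4, 4): truth gives -3; bid 4 gives -1 > -3. Violating.
Others bid (3, 3, 3, 9): truth gives -3; no alternative beats it.
Others bid (3, 3, 4, 9): truth gives -3; no alternative beats it.
(Checking all 81 profiles: 8 have a profitable deviation, 73 do not.)

8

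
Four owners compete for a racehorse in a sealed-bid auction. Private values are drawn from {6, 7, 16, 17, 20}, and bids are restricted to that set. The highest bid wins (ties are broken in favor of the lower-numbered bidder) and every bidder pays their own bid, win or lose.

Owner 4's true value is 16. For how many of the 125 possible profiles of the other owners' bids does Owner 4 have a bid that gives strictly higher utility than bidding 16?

Others bid (6, 6, 6): truth gives 0; bid 7 gives 9 > 0. Violating.
Others bid (6, 6, 16): truth gives -16; bid 17 gives -1 > -16. Violating.
Others bid (6, 6, 17): truth gives -16; bid 20 gives -4 > -16. Violating.
Others bid (6, 6, 20): truth gives -16; bid 6 gives -6 > -16. Violating.
Others bid (6, 6, 7): truth gives 0; no alternative beats it.
Others bid (6, 7, 6): truth gives 0; no alternative beats it.
(Checking all 125 profiles: 118 have a profitable deviation, 7 do not.)

118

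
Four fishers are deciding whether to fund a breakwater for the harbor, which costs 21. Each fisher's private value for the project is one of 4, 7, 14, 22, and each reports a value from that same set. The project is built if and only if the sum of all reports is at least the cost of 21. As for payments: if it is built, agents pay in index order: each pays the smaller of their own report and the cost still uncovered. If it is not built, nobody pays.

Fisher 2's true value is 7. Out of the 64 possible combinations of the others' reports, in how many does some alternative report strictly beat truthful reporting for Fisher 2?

Others report (4, 4, 14): truth gives 0; report 4 gives 3 > 0. Violating.
Others report (4, 4, 22): truth gives 0; report 4 gives 3 > 0. Violating.
Others report (4, 7, 7): truth gives 0; report 4 gives 3 > 0. Violating.
Others report (4, 7, 14): truth gives 0; report 4 gives 3 > 0. Violating.
Others report (4, 4, 4): truth gives 0; no alternative beats it.
Others report (4, 4, 7): truth gives 0; no alternative beats it.
(Checking all 64 profiles: 44 have a profitable deviation, 20 do not.)

44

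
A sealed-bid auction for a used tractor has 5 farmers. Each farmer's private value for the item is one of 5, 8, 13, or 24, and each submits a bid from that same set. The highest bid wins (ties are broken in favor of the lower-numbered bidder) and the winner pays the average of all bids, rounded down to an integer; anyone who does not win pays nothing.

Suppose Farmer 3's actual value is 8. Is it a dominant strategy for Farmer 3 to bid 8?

No

Consider the case where Farmer 1 bids 5, Farmer 2 bids 8, Farmer 4 bids 5 and Farmer 5 bids 5.
Truthful bid 8: loses, pays 0, utility 0.
Bid 13 instead: wins, pays 7, utility 8 - 7 = 1.
Since 1 > 0, bidding 13 is strictly better here, so truthful bidding is not dominant.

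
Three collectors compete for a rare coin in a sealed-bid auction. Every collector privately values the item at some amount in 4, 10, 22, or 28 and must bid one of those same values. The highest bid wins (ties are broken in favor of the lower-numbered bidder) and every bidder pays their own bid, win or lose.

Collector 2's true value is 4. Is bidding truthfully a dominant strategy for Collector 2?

Check each profile of the others' bids and compare truth against every alternative bid.
Others bid (4, 22): truth gives -4, best alternative gives -10.
Others bid (4, 28): truth gives -4, best alternative gives -10.
Others bid (10, 4): truth gives -4, best alternative gives -10.
Others bid (10, 10): truth gives -4, best alternative gives -10.
Others bid (10, 22): truth gives -4, best alternative gives -10.
Others bid (10, 28): truth gives -4, best alternative gives -10.
(Remaining 10 profiles checked similarly; truth is weakly best in each.)
In every case the truthful bid is at least as good as any alternative, so it is a dominant strategy.

Yes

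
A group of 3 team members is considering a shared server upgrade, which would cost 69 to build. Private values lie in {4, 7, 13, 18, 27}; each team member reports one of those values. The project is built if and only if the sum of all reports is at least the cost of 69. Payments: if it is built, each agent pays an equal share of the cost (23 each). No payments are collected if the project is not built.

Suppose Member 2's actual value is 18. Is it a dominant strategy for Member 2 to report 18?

Consider the case where Member 1 reports 27 and Member 3 reports 27.
Truthful report 18: project built, pays 23, utility 18 - 23 = -5.
Report 4 instead: project not built, utility 0.
Since 0 > -5, reporting 4 is strictly better here, so truthful reporting is not dominant.

No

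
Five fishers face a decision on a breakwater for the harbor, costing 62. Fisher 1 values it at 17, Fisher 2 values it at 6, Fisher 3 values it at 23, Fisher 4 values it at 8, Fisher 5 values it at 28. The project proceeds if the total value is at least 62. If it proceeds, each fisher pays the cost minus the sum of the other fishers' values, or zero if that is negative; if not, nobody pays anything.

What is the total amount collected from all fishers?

Total value 82 ≥ cost 62, so it is built.
Fisher 1: others sum to 65; max(0, 62 - 65) = 0.
Fisher 2: others sum to 76; max(0, 62 - 76) = 0.
Fisher 3: others sum to 59; max(0, 62 - 59) = 3.
Fisher 4: others sum to 74; max(0, 62 - 74) = 0.
Fisher 5: others sum to 54; max(0, 62 - 54) = 8.
Total collected = 0 + 0 + 3 + 0 + 8 = 11.

11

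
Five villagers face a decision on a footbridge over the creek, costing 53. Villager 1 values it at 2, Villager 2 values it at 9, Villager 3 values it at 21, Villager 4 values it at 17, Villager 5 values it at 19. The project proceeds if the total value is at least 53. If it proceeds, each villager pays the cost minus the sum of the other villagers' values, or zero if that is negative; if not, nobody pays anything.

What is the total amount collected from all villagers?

Total value 68 ≥ cost 53, so it is built.
Villager 1: others sum to 66; max(0, 53 - 66) = 0.
Villager 2: others sum to 59; max(0, 53 - 59) = 0.
Villager 3: others sum to 47; max(0, 53 - 47) = 6.
Villager 4: others sum to 51; max(0, 53 - 51) = 2.
Villager 5: others sum to 49; max(0, 53 - 49) = 4.
Total collected = 0 + 0 + 6 + 2 + 4 = 12.

12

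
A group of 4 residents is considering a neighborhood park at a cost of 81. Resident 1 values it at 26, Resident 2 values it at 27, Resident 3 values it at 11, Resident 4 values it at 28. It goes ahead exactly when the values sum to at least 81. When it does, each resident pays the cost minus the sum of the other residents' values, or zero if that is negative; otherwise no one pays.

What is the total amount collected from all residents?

Total value 92 ≥ cost 81, so it is built.
Resident 1: others sum to 66; max(0, 81 - 66) = 15.
Resident 2: others sum to 65; max(0, 81 - 65) = 16.
Resident 3: others sum to 81; max(0, 81 - 81) = 0.
Resident 4: others sum to 64; max(0, 81 - 64) = 17.
Total collected = 15 + 16 + 0 + 17 = 48.

48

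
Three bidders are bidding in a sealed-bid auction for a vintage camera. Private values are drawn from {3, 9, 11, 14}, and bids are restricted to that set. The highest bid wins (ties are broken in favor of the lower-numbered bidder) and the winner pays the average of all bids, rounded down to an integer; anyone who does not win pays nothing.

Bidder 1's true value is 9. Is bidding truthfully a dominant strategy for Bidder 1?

Consider the case where Bidder 2 bids 3 and Bidder 3 bids 3.
Truthful bid 9: wins, pays 5, utility 9 - 5 = 4.
Bid 3 instead: wins, pays 3, utility 9 - 3 = 6.
Since 6 > 4, bidding 3 is strictly better here, so truthful bidding is not dominant.

No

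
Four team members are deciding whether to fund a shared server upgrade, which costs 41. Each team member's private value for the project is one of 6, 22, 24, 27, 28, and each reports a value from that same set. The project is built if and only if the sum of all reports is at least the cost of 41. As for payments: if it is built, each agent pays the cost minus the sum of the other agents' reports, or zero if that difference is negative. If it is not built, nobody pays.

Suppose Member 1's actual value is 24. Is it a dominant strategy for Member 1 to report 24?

Check each profile of the others' reports and compare truth against every alternative report.
Others report (6, 22, 22): truth gives 24, best alternative gives 24.
Others report (6, 22, 24): truth gives 24, best alternative gives 24.
Others report (6, 22, 27): truth gives 24, best alternative gives 24.
Others report (6, 22, 28): truth gives 24, best alternative gives 24.
Others report (6, 24, 22): truth gives 24, best alternative gives 24.
Others report (6, 24, 24): truth gives 24, best alternative gives 24.
(Remaining 119 profiles checked similarly; truth is weakly best in each.)
In every case the truthful report is at least as good as any alternative, so it is a dominant strategy.

Yes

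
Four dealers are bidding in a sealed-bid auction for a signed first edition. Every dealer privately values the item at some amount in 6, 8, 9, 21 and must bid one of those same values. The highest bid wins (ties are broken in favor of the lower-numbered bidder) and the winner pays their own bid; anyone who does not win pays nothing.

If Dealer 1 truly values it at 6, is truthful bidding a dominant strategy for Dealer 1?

Yes

Check each profile of the others' bids and compare truth against every alternative bid.
Others bid (6, 6, 6): truth gives 0, best alternative gives -2.
Others bid (6, 6, 8): truth gives 0, best alternative gives -2.
Others bid (6, 8, 6): truth gives 0, best alternative gives -2.
Others bid (6, 8, 8): truth gives 0, best alternative gives -2.
Others bid (8, 6, 6): truth gives 0, best alternative gives -2.
Others bid (8, 6, 8): truth gives 0, best alternative gives -2.
(Remaining 58 profiles checked similarly; truth is weakly best in each.)
In every case the truthful bid is at least as good as any alternative, so it is a dominant strategy.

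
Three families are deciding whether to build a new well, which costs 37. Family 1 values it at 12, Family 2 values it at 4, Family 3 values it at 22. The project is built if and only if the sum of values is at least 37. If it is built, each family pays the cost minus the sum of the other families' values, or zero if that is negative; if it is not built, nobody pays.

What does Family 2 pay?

Total value 38 ≥ cost 37, so the project is built.
The other families' values sum to 34.
Cost minus that sum is 37 - 34 = 3.

3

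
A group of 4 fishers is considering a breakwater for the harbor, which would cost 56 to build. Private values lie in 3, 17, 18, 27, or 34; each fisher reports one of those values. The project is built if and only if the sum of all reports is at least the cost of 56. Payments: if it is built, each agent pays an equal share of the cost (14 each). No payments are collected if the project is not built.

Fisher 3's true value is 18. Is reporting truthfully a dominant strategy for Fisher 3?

No

Consider the case where Fisher 1 reports 3, Fisher 2 reports 3 and Fisher 4 reports 17.
Truthful report 18: project not built, utility 0.
Report 34 instead: project built, pays 14, utility 18 - 14 = 4.
Since 4 > 0, reporting 34 is strictly better here, so truthful reporting is not dominant.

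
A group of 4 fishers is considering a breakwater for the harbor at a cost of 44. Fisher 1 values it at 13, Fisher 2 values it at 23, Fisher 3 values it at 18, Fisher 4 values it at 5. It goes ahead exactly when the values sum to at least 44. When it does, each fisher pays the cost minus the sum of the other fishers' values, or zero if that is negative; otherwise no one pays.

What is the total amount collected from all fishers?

11

Total value 59 ≥ cost 44, so it is built.
Fisher 1: others sum to 46; max(0, 44 - 46) = 0.
Fisher 2: others sum to 36; max(0, 44 - 36) = 8.
Fisher 3: others sum to 41; max(0, 44 - 41) = 3.
Fisher 4: others sum to 54; max(0, 44 - 54) = 0.
Total collected = 0 + 8 + 3 + 0 = 11.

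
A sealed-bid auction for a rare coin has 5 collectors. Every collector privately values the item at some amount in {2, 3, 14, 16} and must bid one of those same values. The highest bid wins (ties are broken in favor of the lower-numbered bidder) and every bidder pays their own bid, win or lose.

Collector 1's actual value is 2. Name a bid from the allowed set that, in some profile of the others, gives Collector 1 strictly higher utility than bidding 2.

3

Suppose Collector 2 bids 2, Collector 3 bids 2, Collector 4 bids 2 and Collector 5 bids 3.
Bid 2: loses but pays 2, utility -2.
Bid 3: wins, pays 3, utility 2 - 3 = -1.
So bidding 3 beats truth here (-1 > -2).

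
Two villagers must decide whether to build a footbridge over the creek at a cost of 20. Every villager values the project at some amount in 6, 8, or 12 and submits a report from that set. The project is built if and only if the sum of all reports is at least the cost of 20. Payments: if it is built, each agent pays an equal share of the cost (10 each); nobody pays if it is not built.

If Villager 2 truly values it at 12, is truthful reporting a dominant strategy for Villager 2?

Yes

Check each profile of the others' reports and compare truth against every alternative report.
Others report (8): truth gives 2, best alternative gives 0.
Others report (12): truth gives 2, best alternative gives 2.
Others report (6): truth gives 0, best alternative gives 0.
In every case the truthful report is at least as good as any alternative, so it is a dominant strategy.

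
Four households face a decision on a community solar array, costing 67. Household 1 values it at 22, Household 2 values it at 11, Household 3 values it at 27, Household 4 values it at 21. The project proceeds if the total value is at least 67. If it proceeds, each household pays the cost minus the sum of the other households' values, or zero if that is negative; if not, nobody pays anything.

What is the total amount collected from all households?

28

Total value 81 ≥ cost 67, so it is built.
Household 1: others sum to 59; max(0, 67 - 59) = 8.
Household 2: others sum to 70; max(0, 67 - 70) = 0.
Household 3: others sum to 54; max(0, 67 - 54) = 13.
Household 4: others sum to 60; max(0, 67 - 60) = 7.
Total collected = 8 + 0 + 13 + 7 = 28.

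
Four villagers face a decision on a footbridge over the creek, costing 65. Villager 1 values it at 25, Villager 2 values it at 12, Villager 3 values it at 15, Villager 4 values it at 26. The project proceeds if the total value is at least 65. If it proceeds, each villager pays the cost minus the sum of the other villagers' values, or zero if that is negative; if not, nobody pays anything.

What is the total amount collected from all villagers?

27

Total value 78 ≥ cost 65, so it is built.
Villager 1: others sum to 53; max(0, 65 - 53) = 12.
Villager 2: others sum to 66; max(0, 65 - 66) = 0.
Villager 3: others sum to 63; max(0, 65 - 63) = 2.
Villager 4: others sum to 52; max(0, 65 - 52) = 13.
Total collected = 12 + 0 + 2 + 13 = 27.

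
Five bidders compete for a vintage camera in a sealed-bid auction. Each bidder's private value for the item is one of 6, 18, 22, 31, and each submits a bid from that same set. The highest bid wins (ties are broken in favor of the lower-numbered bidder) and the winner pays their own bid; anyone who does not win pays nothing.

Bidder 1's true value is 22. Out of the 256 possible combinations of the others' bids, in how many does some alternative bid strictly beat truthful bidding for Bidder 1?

Others bid (6, 6, 6, 6): truth gives 0; bid 6 gives 16 > 0. Violating.
Others bid (6, 6, 6, 18): truth gives 0; bid 18 gives 4 > 0. Violating.
Others bid (6, 6, 18, 6): truth gives 0; bid 18 gives 4 > 0. Violating.
Others bid (6, 6, 18, 18): truth gives 0; bid 18 gives 4 > 0. Violating.
Others bid (6, 6, 6, 22): truth gives 0; no alternative beats it.
Others bid (6, 6, 6, 31): truth gives 0; no alternative beats it.
(Checking all 256 profiles: 16 have a profitable deviation, 240 do not.)

16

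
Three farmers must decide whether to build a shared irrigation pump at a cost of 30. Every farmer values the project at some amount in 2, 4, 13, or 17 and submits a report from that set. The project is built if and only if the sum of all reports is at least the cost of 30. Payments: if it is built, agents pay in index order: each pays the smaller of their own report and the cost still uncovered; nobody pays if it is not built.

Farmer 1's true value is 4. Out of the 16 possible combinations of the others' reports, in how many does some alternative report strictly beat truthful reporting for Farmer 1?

Others report (13, 17): truth gives 0; report 2 gives 2 > 0. Violating.
Others report (17, 13): truth gives 0; report 2 gives 2 > 0. Violating.
Others report (17, 17): truth gives 0; report 2 gives 2 > 0. Violating.
Others report (2, 2): truth gives 0; no alternative beats it.
Others report (2, 4): truth gives 0; no alternative beats it.
(Checking all 16 profiles: 3 have a profitable deviation, 13 do not.)

3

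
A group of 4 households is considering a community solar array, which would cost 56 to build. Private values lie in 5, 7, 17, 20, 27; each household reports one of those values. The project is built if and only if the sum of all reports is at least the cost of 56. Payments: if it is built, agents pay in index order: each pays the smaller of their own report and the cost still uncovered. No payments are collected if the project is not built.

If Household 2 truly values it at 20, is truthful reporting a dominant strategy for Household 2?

No

Consider the case where Household 1 reports 5, Household 3 reports 7 and Household 4 reports 27.
Truthful report 20: project built, pays 20, utility 20 - 20 = 0.
Report 17 instead: project built, pays 17, utility 20 - 17 = 3.
Since 3 > 0, reporting 17 is strictly better here, so truthful reporting is not dominant.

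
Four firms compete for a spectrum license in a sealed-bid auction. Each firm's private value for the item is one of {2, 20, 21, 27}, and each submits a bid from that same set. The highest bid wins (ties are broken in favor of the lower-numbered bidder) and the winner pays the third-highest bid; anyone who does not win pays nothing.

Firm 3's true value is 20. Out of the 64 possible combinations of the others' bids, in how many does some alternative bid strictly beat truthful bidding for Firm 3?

Others bid (2, 2, 21): truth gives 0; bid 21 gives 18 > 0. Violating.
Others bid (2, 2, 27): truth gives 0; bid 27 gives 18 > 0. Violating.
Others bid (2, 20, 2): truth gives 0; bid 21 gives 18 > 0. Violating.
Others bid (2, 21, 2): truth gives 0; bid 27 gives 18 > 0. Violating.
Others bid (2, 2, 2): truth gives 18; no alternative beats it.
Others bid (2, 2, 20): truth gives 18; no alternative beats it.
(Checking all 64 profiles: 6 have a profitable deviation, 58 do not.)

6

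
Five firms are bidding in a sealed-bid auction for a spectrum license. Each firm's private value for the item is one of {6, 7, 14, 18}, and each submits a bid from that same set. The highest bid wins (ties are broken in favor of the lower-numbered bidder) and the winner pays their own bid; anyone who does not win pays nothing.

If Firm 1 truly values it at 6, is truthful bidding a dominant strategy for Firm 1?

Check each profile of the others' bids and compare truth against every alternative bid.
Others bid (6, 6, 6, 6): truth gives 0, best alternative gives -1.
Others bid (6, 6, 6, 7): truth gives 0, best alternative gives -1.
Others bid (6, 6, 7, 6): truth gives 0, best alternative gives -1.
Others bid (6, 6, 7, 7): truth gives 0, best alternative gives -1.
Others bid (6, 7, 6, 6): truth gives 0, best alternative gives -1.
Others bid (6, 7, 6, 7): truth gives 0, best alternative gives -1.
(Remaining 250 profiles checked similarly; truth is weakly best in each.)
In every case the truthful bid is at least as good as any alternative, so it is a dominant strategy.

Yes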